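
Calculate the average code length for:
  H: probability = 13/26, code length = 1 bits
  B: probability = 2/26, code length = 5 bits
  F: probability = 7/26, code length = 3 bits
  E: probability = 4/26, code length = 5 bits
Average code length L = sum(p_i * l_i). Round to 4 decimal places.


Weighted contributions p_i * l_i:
  H: (13/26) * 1 = 13/26
  B: (2/26) * 5 = 10/26
  F: (7/26) * 3 = 21/26
  E: (4/26) * 5 = 20/26
Sum = (13 + 10 + 21 + 20)/26 = 64/26

L = 64/26 = 2.4615 bits/symbol


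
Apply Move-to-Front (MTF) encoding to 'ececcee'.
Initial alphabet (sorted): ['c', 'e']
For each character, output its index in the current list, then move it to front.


MTF encoding:
'e': index 1 in ['c', 'e'] -> ['e', 'c']
'c': index 1 in ['e', 'c'] -> ['c', 'e']
'e': index 1 in ['c', 'e'] -> ['e', 'c']
'c': index 1 in ['e', 'c'] -> ['c', 'e']
'c': index 0 in ['c', 'e'] -> ['c', 'e']
'e': index 1 in ['c', 'e'] -> ['e', 'c']
'e': index 0 in ['e', 'c'] -> ['e', 'c']


Output: [1, 1, 1, 1, 0, 1, 0]


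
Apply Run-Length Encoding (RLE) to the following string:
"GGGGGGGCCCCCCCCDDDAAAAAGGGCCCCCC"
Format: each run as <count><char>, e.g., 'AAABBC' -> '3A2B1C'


Scanning runs left to right:
  i=0: run of 'G' x 7 -> '7G'
  i=7: run of 'C' x 8 -> '8C'
  i=15: run of 'D' x 3 -> '3D'
  i=18: run of 'A' x 5 -> '5A'
  i=23: run of 'G' x 3 -> '3G'
  i=26: run of 'C' x 6 -> '6C'

RLE = 7G8C3D5A3G6C


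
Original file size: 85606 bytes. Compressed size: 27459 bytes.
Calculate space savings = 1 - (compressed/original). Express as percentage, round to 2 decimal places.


ratio = compressed/original = 27459/85606 = 0.32076
savings = 1 - ratio = 1 - 0.32076 = 0.67924
as a percentage: 0.67924 * 100 = 67.92%

Space savings = 1 - 27459/85606 = 67.92%


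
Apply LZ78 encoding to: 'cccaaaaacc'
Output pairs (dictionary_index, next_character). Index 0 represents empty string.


LZ78 encoding steps:
Dictionary: {0: ''}
Step 1: w='' (idx 0), next='c' -> output (0, 'c'), add 'c' as idx 1
Step 2: w='c' (idx 1), next='c' -> output (1, 'c'), add 'cc' as idx 2
Step 3: w='' (idx 0), next='a' -> output (0, 'a'), add 'a' as idx 3
Step 4: w='a' (idx 3), next='a' -> output (3, 'a'), add 'aa' as idx 4
Step 5: w='aa' (idx 4), next='c' -> output (4, 'c'), add 'aac' as idx 5
Step 6: w='c' (idx 1), end of input -> output (1, '')


Encoded: [(0, 'c'), (1, 'c'), (0, 'a'), (3, 'a'), (4, 'c'), (1, '')]


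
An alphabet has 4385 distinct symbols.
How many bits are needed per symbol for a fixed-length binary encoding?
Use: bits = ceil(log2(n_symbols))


log2(4385) = 12.0984
Bracket: 2^12 = 4096 < 4385 <= 2^13 = 8192
So ceil(log2(4385)) = 13

bits = ceil(log2(4385)) = ceil(12.0984) = 13 bits


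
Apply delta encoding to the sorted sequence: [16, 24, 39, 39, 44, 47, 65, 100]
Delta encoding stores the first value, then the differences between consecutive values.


First value: 16
Deltas:
  24 - 16 = 8
  39 - 24 = 15
  39 - 39 = 0
  44 - 39 = 5
  47 - 44 = 3
  65 - 47 = 18
  100 - 65 = 35


Delta encoded: [16, 8, 15, 0, 5, 3, 18, 35]


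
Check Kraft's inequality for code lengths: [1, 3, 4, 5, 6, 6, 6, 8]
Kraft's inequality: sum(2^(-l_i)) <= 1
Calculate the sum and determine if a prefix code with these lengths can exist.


Sum = 2^(-1) + 2^(-3) + 2^(-4) + 2^(-5) + 2^(-6) + 2^(-6) + 2^(-6) + 2^(-8)
    = 0.5 + 0.125 + 0.0625 + 0.03125 + 0.015625 + 0.015625 + 0.015625 + 0.00390625
    = 197/256 = 0.76953125
Since 0.76953125 <= 1, Kraft's inequality IS satisfied.
A prefix code with these lengths CAN exist.

Kraft sum = 0.76953125. Satisfied.


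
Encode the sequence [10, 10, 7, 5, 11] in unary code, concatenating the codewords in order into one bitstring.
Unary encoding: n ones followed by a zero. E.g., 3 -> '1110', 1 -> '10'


Encode each number as n ones followed by a terminating 0:
  10 -> 11111111110 (11 bits)
  10 -> 11111111110 (11 bits)
  7 -> 11111110 (8 bits)
  5 -> 111110 (6 bits)
  11 -> 111111111110 (12 bits)
Total length = 11 + 11 + 8 + 6 + 12 = 48 bits.

Unary([10, 10, 7, 5, 11]) = 111111111101111111111011111110111110111111111110 (48 bits)


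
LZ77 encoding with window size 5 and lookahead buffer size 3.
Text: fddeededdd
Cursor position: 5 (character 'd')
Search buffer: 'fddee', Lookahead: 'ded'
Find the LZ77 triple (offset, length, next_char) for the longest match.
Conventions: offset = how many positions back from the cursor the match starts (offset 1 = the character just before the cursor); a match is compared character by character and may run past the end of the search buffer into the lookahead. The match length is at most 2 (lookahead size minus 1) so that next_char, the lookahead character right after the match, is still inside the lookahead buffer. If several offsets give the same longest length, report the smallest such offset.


Try each offset into the search buffer:
  offset=1 (pos 4, char 'e'): match length 0
  offset=2 (pos 3, char 'e'): match length 0
  offset=3 (pos 2, char 'd'): match length 2
  offset=4 (pos 1, char 'd'): match length 1
  offset=5 (pos 0, char 'f'): match length 0
Longest match has length 2 at offset 3.
next_char = character at position 5 + 2 = 7 -> 'd'

Best match: offset=3, length=2 (matching 'de' starting at position 2)
LZ77 triple: (3, 2, 'd')


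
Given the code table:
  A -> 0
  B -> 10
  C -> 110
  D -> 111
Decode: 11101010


Decoding:
111 -> D
0 -> A
10 -> B
10 -> B


Result: DABB


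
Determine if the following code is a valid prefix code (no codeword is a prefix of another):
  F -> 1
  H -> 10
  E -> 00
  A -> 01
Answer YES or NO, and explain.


Checking each pair (does one codeword prefix another?):
  F='1' vs H='10': prefix -- VIOLATION

NO -- this is NOT a valid prefix code. F (1) is a prefix of H (10).


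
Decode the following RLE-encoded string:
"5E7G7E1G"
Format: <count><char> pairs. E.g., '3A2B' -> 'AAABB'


Expanding each <count><char> pair:
  5E -> 'EEEEE'
  7G -> 'GGGGGGG'
  7E -> 'EEEEEEE'
  1G -> 'G'

Decoded = EEEEEGGGGGGGEEEEEEEG


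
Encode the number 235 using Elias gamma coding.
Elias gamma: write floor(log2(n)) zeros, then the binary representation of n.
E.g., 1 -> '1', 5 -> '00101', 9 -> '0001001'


num_bits = floor(log2(235)) + 1 = 8
leading_zeros = num_bits - 1 = 7
binary(235) = 11101011

Elias gamma(235) = '0000000' + '11101011' = 000000011101011 (15 bits)


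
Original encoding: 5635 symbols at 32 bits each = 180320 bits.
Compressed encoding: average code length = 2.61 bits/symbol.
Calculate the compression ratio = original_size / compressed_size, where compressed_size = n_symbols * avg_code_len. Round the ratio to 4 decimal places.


original_size = n_symbols * orig_bits = 5635 * 32 = 180320 bits
compressed_size = n_symbols * avg_code_len = 5635 * 2.61 = 14707.35 bits
ratio = original_size / compressed_size = 180320 / 14707.35 = 12.2605

Compression ratio = 12.2605


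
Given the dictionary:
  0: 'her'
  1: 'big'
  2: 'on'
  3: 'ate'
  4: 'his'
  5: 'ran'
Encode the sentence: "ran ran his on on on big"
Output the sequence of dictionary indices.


Look up each word in the dictionary:
  'ran' -> 5
  'ran' -> 5
  'his' -> 4
  'on' -> 2
  'on' -> 2
  'on' -> 2
  'big' -> 1

Encoded: [5, 5, 4, 2, 2, 2, 1]


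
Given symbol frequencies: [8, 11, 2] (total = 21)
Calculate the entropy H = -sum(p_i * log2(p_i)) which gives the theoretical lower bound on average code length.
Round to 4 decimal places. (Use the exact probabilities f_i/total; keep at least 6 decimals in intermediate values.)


Per-symbol terms -p_i * log2(p_i) with p_i = f_i/21:
  p = 8/21 = 0.380952: log2(p) = -1.392317, -p*log2(p) = 0.530407
  p = 11/21 = 0.523810: log2(p) = -0.932886, -p*log2(p) = 0.488654
  p = 2/21 = 0.095238: log2(p) = -3.392317, -p*log2(p) = 0.323078
H = 0.530407 + 0.488654 + 0.323078 = 1.342139

H = 1.3421 bits/symbol


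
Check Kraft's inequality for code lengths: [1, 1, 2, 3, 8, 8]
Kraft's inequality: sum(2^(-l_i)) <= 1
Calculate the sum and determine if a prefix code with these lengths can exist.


Sum = 2^(-1) + 2^(-1) + 2^(-2) + 2^(-3) + 2^(-8) + 2^(-8)
    = 0.5 + 0.5 + 0.25 + 0.125 + 0.00390625 + 0.00390625
    = 354/256 = 1.3828125
Since 1.3828125 > 1, Kraft's inequality is NOT satisfied.
A prefix code with these lengths CANNOT exist.

Kraft sum = 1.3828125. Not satisfied.


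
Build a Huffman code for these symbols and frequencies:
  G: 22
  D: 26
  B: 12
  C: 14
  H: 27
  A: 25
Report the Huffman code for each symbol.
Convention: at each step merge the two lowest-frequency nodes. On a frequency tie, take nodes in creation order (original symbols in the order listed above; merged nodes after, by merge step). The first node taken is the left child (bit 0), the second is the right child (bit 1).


Huffman tree construction:
Step 1: Merge B(12) + C(14) = 26
Step 2: Merge G(22) + A(25) = 47
Step 3: Merge D(26) + (B+C)(26) = 52
Step 4: Merge H(27) + (G+A)(47) = 74
Step 5: Merge (D+(B+C))(52) + (H+(G+A))(74) = 126
Read each symbol's code off the tree from the root (left child = 0, right child = 1).

Codes:
  G: 110 (length 3)
  D: 00 (length 2)
  B: 010 (length 3)
  C: 011 (length 3)
  H: 10 (length 2)
  A: 111 (length 3)
Average code length: 325/126 = 2.5794 bits/symbol


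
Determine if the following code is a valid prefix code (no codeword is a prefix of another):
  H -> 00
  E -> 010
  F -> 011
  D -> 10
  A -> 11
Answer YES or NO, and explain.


Checking each pair (does one codeword prefix another?):
  H='00' vs E='010': no prefix
  H='00' vs F='011': no prefix
  H='00' vs D='10': no prefix
  H='00' vs A='11': no prefix
  E='010' vs H='00': no prefix
  E='010' vs F='011': no prefix
  E='010' vs D='10': no prefix
  E='010' vs A='11': no prefix
  F='011' vs H='00': no prefix
  F='011' vs E='010': no prefix
  F='011' vs D='10': no prefix
  F='011' vs A='11': no prefix
  D='10' vs H='00': no prefix
  D='10' vs E='010': no prefix
  D='10' vs F='011': no prefix
  D='10' vs A='11': no prefix
  A='11' vs H='00': no prefix
  A='11' vs E='010': no prefix
  A='11' vs F='011': no prefix
  A='11' vs D='10': no prefix
No violation found over all pairs.

YES -- this is a valid prefix code. No codeword is a prefix of any other codeword.


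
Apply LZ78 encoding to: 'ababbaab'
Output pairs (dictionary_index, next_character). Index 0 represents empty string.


LZ78 encoding steps:
Dictionary: {0: ''}
Step 1: w='' (idx 0), next='a' -> output (0, 'a'), add 'a' as idx 1
Step 2: w='' (idx 0), next='b' -> output (0, 'b'), add 'b' as idx 2
Step 3: w='a' (idx 1), next='b' -> output (1, 'b'), add 'ab' as idx 3
Step 4: w='b' (idx 2), next='a' -> output (2, 'a'), add 'ba' as idx 4
Step 5: w='ab' (idx 3), end of input -> output (3, '')


Encoded: [(0, 'a'), (0, 'b'), (1, 'b'), (2, 'a'), (3, '')]


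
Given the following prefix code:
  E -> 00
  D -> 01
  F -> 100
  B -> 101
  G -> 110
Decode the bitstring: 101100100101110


Decoding step by step:
Bits 101 -> B
Bits 100 -> F
Bits 100 -> F
Bits 101 -> B
Bits 110 -> G


Decoded message: BFFBG


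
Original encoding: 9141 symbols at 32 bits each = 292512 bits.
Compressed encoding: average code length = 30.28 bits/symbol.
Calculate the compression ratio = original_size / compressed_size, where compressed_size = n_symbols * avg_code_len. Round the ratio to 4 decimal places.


original_size = n_symbols * orig_bits = 9141 * 32 = 292512 bits
compressed_size = n_symbols * avg_code_len = 9141 * 30.28 = 276789.48 bits
ratio = original_size / compressed_size = 292512 / 276789.48 = 1.0568

Compression ratio = 1.0568


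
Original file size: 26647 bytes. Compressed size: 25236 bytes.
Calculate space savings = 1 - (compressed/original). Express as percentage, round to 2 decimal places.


ratio = compressed/original = 25236/26647 = 0.947048
savings = 1 - ratio = 1 - 0.947048 = 0.052952
as a percentage: 0.052952 * 100 = 5.3%

Space savings = 1 - 25236/26647 = 5.3%


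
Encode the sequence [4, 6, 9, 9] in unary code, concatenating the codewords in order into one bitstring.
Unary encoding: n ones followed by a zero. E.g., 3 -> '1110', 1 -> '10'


Encode each number as n ones followed by a terminating 0:
  4 -> 11110 (5 bits)
  6 -> 1111110 (7 bits)
  9 -> 1111111110 (10 bits)
  9 -> 1111111110 (10 bits)
Total length = 5 + 7 + 10 + 10 = 32 bits.

Unary([4, 6, 9, 9]) = 11110111111011111111101111111110 (32 bits)


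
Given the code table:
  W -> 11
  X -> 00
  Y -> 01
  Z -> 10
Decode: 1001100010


Decoding:
10 -> Z
01 -> Y
10 -> Z
00 -> X
10 -> Z


Result: ZYZXZ


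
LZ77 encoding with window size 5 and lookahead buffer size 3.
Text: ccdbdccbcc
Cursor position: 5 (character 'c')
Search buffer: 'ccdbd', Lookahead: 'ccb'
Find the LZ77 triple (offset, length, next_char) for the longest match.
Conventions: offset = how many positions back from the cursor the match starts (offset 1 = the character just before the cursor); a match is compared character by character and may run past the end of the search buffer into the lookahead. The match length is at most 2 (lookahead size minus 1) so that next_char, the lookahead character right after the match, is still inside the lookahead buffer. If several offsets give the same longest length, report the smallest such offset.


Try each offset into the search buffer:
  offset=1 (pos 4, char 'd'): match length 0
  offset=2 (pos 3, char 'b'): match length 0
  offset=3 (pos 2, char 'd'): match length 0
  offset=4 (pos 1, char 'c'): match length 1
  offset=5 (pos 0, char 'c'): match length 2
Longest match has length 2 at offset 5.
next_char = character at position 5 + 2 = 7 -> 'b'

Best match: offset=5, length=2 (matching 'cc' starting at position 0)
LZ77 triple: (5, 2, 'b')


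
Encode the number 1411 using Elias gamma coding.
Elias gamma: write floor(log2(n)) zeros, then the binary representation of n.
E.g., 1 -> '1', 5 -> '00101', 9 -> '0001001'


num_bits = floor(log2(1411)) + 1 = 11
leading_zeros = num_bits - 1 = 10
binary(1411) = 10110000011

Elias gamma(1411) = '0000000000' + '10110000011' = 000000000010110000011 (21 bits)


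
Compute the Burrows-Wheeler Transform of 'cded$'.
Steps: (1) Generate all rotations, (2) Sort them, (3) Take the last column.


Rotations (sorted):
  0: $cded -> last char: d
  1: cded$ -> last char: $
  2: d$cde -> last char: e
  3: ded$c -> last char: c
  4: ed$cd -> last char: d


BWT = d$ecd


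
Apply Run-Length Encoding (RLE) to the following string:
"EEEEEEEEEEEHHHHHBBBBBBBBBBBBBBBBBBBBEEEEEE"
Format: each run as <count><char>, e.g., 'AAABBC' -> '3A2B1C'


Scanning runs left to right:
  i=0: run of 'E' x 11 -> '11E'
  i=11: run of 'H' x 5 -> '5H'
  i=16: run of 'B' x 20 -> '20B'
  i=36: run of 'E' x 6 -> '6E'

RLE = 11E5H20B6E


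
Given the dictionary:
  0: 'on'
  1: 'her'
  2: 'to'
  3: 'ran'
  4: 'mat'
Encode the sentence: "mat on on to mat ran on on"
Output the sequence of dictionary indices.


Look up each word in the dictionary:
  'mat' -> 4
  'on' -> 0
  'on' -> 0
  'to' -> 2
  'mat' -> 4
  'ran' -> 3
  'on' -> 0
  'on' -> 0

Encoded: [4, 0, 0, 2, 4, 3, 0, 0]


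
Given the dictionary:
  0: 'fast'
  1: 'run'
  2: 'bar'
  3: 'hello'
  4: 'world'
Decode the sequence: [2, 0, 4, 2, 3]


Look up each index in the dictionary:
  2 -> 'bar'
  0 -> 'fast'
  4 -> 'world'
  2 -> 'bar'
  3 -> 'hello'

Decoded: "bar fast world bar hello"


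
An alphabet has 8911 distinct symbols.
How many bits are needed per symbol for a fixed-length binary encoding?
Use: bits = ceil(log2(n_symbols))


log2(8911) = 13.1214
Bracket: 2^13 = 8192 < 8911 <= 2^14 = 16384
So ceil(log2(8911)) = 14

bits = ceil(log2(8911)) = ceil(13.1214) = 14 bits


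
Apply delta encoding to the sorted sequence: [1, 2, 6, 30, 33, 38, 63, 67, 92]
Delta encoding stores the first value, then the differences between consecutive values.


First value: 1
Deltas:
  2 - 1 = 1
  6 - 2 = 4
  30 - 6 = 24
  33 - 30 = 3
  38 - 33 = 5
  63 - 38 = 25
  67 - 63 = 4
  92 - 67 = 25


Delta encoded: [1, 1, 4, 24, 3, 5, 25, 4, 25]


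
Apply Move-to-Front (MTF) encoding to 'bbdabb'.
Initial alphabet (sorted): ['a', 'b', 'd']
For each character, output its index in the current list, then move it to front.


MTF encoding:
'b': index 1 in ['a', 'b', 'd'] -> ['b', 'a', 'd']
'b': index 0 in ['b', 'a', 'd'] -> ['b', 'a', 'd']
'd': index 2 in ['b', 'a', 'd'] -> ['d', 'b', 'a']
'a': index 2 in ['d', 'b', 'a'] -> ['a', 'd', 'b']
'b': index 2 in ['a', 'd', 'b'] -> ['b', 'a', 'd']
'b': index 0 in ['b', 'a', 'd'] -> ['b', 'a', 'd']


Output: [1, 0, 2, 2, 2, 0]


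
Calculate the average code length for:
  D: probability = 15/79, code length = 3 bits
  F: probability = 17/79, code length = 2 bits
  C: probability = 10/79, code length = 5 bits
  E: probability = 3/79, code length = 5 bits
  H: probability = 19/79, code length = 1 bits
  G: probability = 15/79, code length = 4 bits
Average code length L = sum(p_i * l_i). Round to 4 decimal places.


Weighted contributions p_i * l_i:
  D: (15/79) * 3 = 45/79
  F: (17/79) * 2 = 34/79
  C: (10/79) * 5 = 50/79
  E: (3/79) * 5 = 15/79
  H: (19/79) * 1 = 19/79
  G: (15/79) * 4 = 60/79
Sum = (45 + 34 + 50 + 15 + 19 + 60)/79 = 223/79

L = 223/79 = 2.8228 bits/symbol


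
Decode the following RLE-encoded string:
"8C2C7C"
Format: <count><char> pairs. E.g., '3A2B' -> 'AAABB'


Expanding each <count><char> pair:
  8C -> 'CCCCCCCC'
  2C -> 'CC'
  7C -> 'CCCCCCC'

Decoded = CCCCCCCCCCCCCCCCC


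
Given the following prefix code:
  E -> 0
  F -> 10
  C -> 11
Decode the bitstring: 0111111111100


Decoding step by step:
Bits 0 -> E
Bits 11 -> C
Bits 11 -> C
Bits 11 -> C
Bits 11 -> C
Bits 11 -> C
Bits 0 -> E
Bits 0 -> E


Decoded message: ECCCCCEE


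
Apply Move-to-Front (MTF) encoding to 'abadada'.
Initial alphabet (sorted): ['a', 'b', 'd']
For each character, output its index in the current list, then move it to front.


MTF encoding:
'a': index 0 in ['a', 'b', 'd'] -> ['a', 'b', 'd']
'b': index 1 in ['a', 'b', 'd'] -> ['b', 'a', 'd']
'a': index 1 in ['b', 'a', 'd'] -> ['a', 'b', 'd']
'd': index 2 in ['a', 'b', 'd'] -> ['d', 'a', 'b']
'a': index 1 in ['d', 'a', 'b'] -> ['a', 'd', 'b']
'd': index 1 in ['a', 'd', 'b'] -> ['d', 'a', 'b']
'a': index 1 in ['d', 'a', 'b'] -> ['a', 'd', 'b']


Output: [0, 1, 1, 2, 1, 1, 1]


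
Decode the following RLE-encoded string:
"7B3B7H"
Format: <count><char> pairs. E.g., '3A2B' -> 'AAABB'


Expanding each <count><char> pair:
  7B -> 'BBBBBBB'
  3B -> 'BBB'
  7H -> 'HHHHHHH'

Decoded = BBBBBBBBBBHHHHHHH


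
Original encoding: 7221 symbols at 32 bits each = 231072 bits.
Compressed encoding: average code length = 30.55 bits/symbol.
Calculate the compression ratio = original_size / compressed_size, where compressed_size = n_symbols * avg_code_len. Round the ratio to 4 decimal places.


original_size = n_symbols * orig_bits = 7221 * 32 = 231072 bits
compressed_size = n_symbols * avg_code_len = 7221 * 30.55 = 220601.55 bits
ratio = original_size / compressed_size = 231072 / 220601.55 = 1.0475

Compression ratio = 1.0475


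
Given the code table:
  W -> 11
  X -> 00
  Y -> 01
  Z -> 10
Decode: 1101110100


Decoding:
11 -> W
01 -> Y
11 -> W
01 -> Y
00 -> X


Result: WYWYX


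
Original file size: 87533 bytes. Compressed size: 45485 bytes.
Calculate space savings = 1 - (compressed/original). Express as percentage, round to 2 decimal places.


ratio = compressed/original = 45485/87533 = 0.519633
savings = 1 - ratio = 1 - 0.519633 = 0.480367
as a percentage: 0.480367 * 100 = 48.04%

Space savings = 1 - 45485/87533 = 48.04%


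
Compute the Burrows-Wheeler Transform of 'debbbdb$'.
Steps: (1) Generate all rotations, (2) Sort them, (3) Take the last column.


Rotations (sorted):
  0: $debbbdb -> last char: b
  1: b$debbbd -> last char: d
  2: bbbdb$de -> last char: e
  3: bbdb$deb -> last char: b
  4: bdb$debb -> last char: b
  5: db$debbb -> last char: b
  6: debbbdb$ -> last char: $
  7: ebbbdb$d -> last char: d


BWT = bdebbb$d


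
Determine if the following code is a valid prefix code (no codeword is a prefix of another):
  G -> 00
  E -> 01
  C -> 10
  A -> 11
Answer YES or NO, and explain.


Checking each pair (does one codeword prefix another?):
  G='00' vs E='01': no prefix
  G='00' vs C='10': no prefix
  G='00' vs A='11': no prefix
  E='01' vs G='00': no prefix
  E='01' vs C='10': no prefix
  E='01' vs A='11': no prefix
  C='10' vs G='00': no prefix
  C='10' vs E='01': no prefix
  C='10' vs A='11': no prefix
  A='11' vs G='00': no prefix
  A='11' vs E='01': no prefix
  A='11' vs C='10': no prefix
No violation found over all pairs.

YES -- this is a valid prefix code. No codeword is a prefix of any other codeword.


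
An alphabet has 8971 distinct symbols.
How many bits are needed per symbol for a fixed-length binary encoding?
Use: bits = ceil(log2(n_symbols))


log2(8971) = 13.1311
Bracket: 2^13 = 8192 < 8971 <= 2^14 = 16384
So ceil(log2(8971)) = 14

bits = ceil(log2(8971)) = ceil(13.1311) = 14 bits


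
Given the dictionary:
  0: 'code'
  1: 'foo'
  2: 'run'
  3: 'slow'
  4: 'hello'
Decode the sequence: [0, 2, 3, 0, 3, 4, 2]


Look up each index in the dictionary:
  0 -> 'code'
  2 -> 'run'
  3 -> 'slow'
  0 -> 'code'
  3 -> 'slow'
  4 -> 'hello'
  2 -> 'run'

Decoded: "code run slow code slow hello run"


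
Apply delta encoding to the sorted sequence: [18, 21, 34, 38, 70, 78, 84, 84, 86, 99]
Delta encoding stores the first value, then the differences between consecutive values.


First value: 18
Deltas:
  21 - 18 = 3
  34 - 21 = 13
  38 - 34 = 4
  70 - 38 = 32
  78 - 70 = 8
  84 - 78 = 6
  84 - 84 = 0
  86 - 84 = 2
  99 - 86 = 13


Delta encoded: [18, 3, 13, 4, 32, 8, 6, 0, 2, 13]


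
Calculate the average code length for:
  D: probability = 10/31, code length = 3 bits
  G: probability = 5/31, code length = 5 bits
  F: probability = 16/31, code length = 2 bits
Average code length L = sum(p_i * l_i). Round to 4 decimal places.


Weighted contributions p_i * l_i:
  D: (10/31) * 3 = 30/31
  G: (5/31) * 5 = 25/31
  F: (16/31) * 2 = 32/31
Sum = (30 + 25 + 32)/31 = 87/31

L = 87/31 = 2.8065 bits/symbol


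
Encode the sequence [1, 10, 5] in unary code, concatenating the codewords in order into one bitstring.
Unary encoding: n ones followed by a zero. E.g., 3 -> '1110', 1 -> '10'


Encode each number as n ones followed by a terminating 0:
  1 -> 10 (2 bits)
  10 -> 11111111110 (11 bits)
  5 -> 111110 (6 bits)
Total length = 2 + 11 + 6 = 19 bits.

Unary([1, 10, 5]) = 1011111111110111110 (19 bits)


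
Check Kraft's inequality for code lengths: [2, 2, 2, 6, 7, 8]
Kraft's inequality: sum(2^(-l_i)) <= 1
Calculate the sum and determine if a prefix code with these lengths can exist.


Sum = 2^(-2) + 2^(-2) + 2^(-2) + 2^(-6) + 2^(-7) + 2^(-8)
    = 0.25 + 0.25 + 0.25 + 0.015625 + 0.0078125 + 0.00390625
    = 199/256 = 0.77734375
Since 0.77734375 <= 1, Kraft's inequality IS satisfied.
A prefix code with these lengths CAN exist.

Kraft sum = 0.77734375. Satisfied.


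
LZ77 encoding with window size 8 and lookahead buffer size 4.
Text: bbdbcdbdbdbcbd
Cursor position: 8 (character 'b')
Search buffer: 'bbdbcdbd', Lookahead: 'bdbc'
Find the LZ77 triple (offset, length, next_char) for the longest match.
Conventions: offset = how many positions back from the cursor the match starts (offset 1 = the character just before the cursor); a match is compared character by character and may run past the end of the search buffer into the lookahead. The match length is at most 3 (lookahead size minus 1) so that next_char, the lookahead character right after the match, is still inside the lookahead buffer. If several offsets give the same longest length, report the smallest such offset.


Try each offset into the search buffer:
  offset=1 (pos 7, char 'd'): match length 0
  offset=2 (pos 6, char 'b'): match length 3
  offset=3 (pos 5, char 'd'): match length 0
  offset=4 (pos 4, char 'c'): match length 0
  offset=5 (pos 3, char 'b'): match length 1
  offset=6 (pos 2, char 'd'): match length 0
  offset=7 (pos 1, char 'b'): match length 3
  offset=8 (pos 0, char 'b'): match length 1
Longest match has length 3, found at offsets 2, 7; take the smallest, offset 2.
next_char = character at position 8 + 3 = 11 -> 'c'

Best match: offset=2, length=3 (matching 'bdb' starting at position 6)
LZ77 triple: (2, 3, 'c')


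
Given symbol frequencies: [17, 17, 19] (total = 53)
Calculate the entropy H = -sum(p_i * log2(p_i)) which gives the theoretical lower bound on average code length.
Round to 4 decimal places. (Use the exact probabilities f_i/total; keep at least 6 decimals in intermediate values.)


Per-symbol terms -p_i * log2(p_i) with p_i = f_i/53:
  p = 17/53 = 0.320755: log2(p) = -1.640458, -p*log2(p) = 0.526185
  p = 17/53 = 0.320755: log2(p) = -1.640458, -p*log2(p) = 0.526185
  p = 19/53 = 0.358491: log2(p) = -1.479993, -p*log2(p) = 0.530564
H = 0.526185 + 0.526185 + 0.530564 = 1.582934

H = 1.5829 bits/symbol


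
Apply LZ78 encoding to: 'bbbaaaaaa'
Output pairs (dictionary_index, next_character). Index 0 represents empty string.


LZ78 encoding steps:
Dictionary: {0: ''}
Step 1: w='' (idx 0), next='b' -> output (0, 'b'), add 'b' as idx 1
Step 2: w='b' (idx 1), next='b' -> output (1, 'b'), add 'bb' as idx 2
Step 3: w='' (idx 0), next='a' -> output (0, 'a'), add 'a' as idx 3
Step 4: w='a' (idx 3), next='a' -> output (3, 'a'), add 'aa' as idx 4
Step 5: w='aa' (idx 4), next='a' -> output (4, 'a'), add 'aaa' as idx 5


Encoded: [(0, 'b'), (1, 'b'), (0, 'a'), (3, 'a'), (4, 'a')]


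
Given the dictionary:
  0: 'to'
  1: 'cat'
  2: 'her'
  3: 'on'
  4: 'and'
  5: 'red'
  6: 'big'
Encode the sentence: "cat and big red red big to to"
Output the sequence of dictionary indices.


Look up each word in the dictionary:
  'cat' -> 1
  'and' -> 4
  'big' -> 6
  'red' -> 5
  'red' -> 5
  'big' -> 6
  'to' -> 0
  'to' -> 0

Encoded: [1, 4, 6, 5, 5, 6, 0, 0]


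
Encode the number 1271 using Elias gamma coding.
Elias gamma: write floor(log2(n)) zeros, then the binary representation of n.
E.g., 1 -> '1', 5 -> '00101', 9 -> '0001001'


num_bits = floor(log2(1271)) + 1 = 11
leading_zeros = num_bits - 1 = 10
binary(1271) = 10011110111

Elias gamma(1271) = '0000000000' + '10011110111' = 000000000010011110111 (21 bits)


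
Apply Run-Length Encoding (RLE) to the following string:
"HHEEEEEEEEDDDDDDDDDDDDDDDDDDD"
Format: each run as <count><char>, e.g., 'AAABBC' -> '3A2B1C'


Scanning runs left to right:
  i=0: run of 'H' x 2 -> '2H'
  i=2: run of 'E' x 8 -> '8E'
  i=10: run of 'D' x 19 -> '19D'

RLE = 2H8E19D


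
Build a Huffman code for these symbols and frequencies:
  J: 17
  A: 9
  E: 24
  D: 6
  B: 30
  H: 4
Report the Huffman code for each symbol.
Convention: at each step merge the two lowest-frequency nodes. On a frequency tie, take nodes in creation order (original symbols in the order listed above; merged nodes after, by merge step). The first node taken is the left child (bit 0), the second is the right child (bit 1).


Huffman tree construction:
Step 1: Merge H(4) + D(6) = 10
Step 2: Merge A(9) + (H+D)(10) = 19
Step 3: Merge J(17) + (A+(H+D))(19) = 36
Step 4: Merge E(24) + B(30) = 54
Step 5: Merge (J+(A+(H+D)))(36) + (E+B)(54) = 90
Read each symbol's code off the tree from the root (left child = 0, right child = 1).

Codes:
  J: 00 (length 2)
  A: 010 (length 3)
  E: 10 (length 2)
  D: 0111 (length 4)
  B: 11 (length 2)
  H: 0110 (length 4)
Average code length: 209/90 = 2.3222 bits/symbol


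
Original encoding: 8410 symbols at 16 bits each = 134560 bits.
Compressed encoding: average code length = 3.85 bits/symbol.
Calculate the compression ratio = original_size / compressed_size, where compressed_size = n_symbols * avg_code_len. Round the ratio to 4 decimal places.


original_size = n_symbols * orig_bits = 8410 * 16 = 134560 bits
compressed_size = n_symbols * avg_code_len = 8410 * 3.85 = 32378.5 bits
ratio = original_size / compressed_size = 134560 / 32378.5 = 4.1558

Compression ratio = 4.1558


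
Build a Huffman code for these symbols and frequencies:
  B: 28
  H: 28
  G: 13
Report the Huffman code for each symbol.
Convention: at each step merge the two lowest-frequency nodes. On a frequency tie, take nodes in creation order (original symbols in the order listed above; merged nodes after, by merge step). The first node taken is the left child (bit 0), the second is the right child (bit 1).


Huffman tree construction:
Step 1: Merge G(13) + B(28) = 41
Step 2: Merge H(28) + (G+B)(41) = 69
Read each symbol's code off the tree from the root (left child = 0, right child = 1).

Codes:
  B: 11 (length 2)
  H: 0 (length 1)
  G: 10 (length 2)
Average code length: 110/69 = 1.5942 bits/symbol


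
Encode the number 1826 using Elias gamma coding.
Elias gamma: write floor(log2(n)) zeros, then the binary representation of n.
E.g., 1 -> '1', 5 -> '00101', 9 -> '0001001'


num_bits = floor(log2(1826)) + 1 = 11
leading_zeros = num_bits - 1 = 10
binary(1826) = 11100100010

Elias gamma(1826) = '0000000000' + '11100100010' = 000000000011100100010 (21 bits)


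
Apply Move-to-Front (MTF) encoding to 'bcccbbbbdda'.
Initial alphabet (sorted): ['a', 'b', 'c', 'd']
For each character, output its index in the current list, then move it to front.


MTF encoding:
'b': index 1 in ['a', 'b', 'c', 'd'] -> ['b', 'a', 'c', 'd']
'c': index 2 in ['b', 'a', 'c', 'd'] -> ['c', 'b', 'a', 'd']
'c': index 0 in ['c', 'b', 'a', 'd'] -> ['c', 'b', 'a', 'd']
'c': index 0 in ['c', 'b', 'a', 'd'] -> ['c', 'b', 'a', 'd']
'b': index 1 in ['c', 'b', 'a', 'd'] -> ['b', 'c', 'a', 'd']
'b': index 0 in ['b', 'c', 'a', 'd'] -> ['b', 'c', 'a', 'd']
'b': index 0 in ['b', 'c', 'a', 'd'] -> ['b', 'c', 'a', 'd']
'b': index 0 in ['b', 'c', 'a', 'd'] -> ['b', 'c', 'a', 'd']
'd': index 3 in ['b', 'c', 'a', 'd'] -> ['d', 'b', 'c', 'a']
'd': index 0 in ['d', 'b', 'c', 'a'] -> ['d', 'b', 'c', 'a']
'a': index 3 in ['d', 'b', 'c', 'a'] -> ['a', 'd', 'b', 'c']


Output: [1, 2, 0, 0, 1, 0, 0, 0, 3, 0, 3]


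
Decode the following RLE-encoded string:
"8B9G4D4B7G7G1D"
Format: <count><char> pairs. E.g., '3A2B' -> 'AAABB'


Expanding each <count><char> pair:
  8B -> 'BBBBBBBB'
  9G -> 'GGGGGGGGG'
  4D -> 'DDDD'
  4B -> 'BBBB'
  7G -> 'GGGGGGG'
  7G -> 'GGGGGGG'
  1D -> 'D'

Decoded = BBBBBBBBGGGGGGGGGDDDDBBBBGGGGGGGGGGGGGGD


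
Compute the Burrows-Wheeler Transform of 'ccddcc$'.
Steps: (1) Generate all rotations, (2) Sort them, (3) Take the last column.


Rotations (sorted):
  0: $ccddcc -> last char: c
  1: c$ccddc -> last char: c
  2: cc$ccdd -> last char: d
  3: ccddcc$ -> last char: $
  4: cddcc$c -> last char: c
  5: dcc$ccd -> last char: d
  6: ddcc$cc -> last char: c


BWT = ccd$cdc


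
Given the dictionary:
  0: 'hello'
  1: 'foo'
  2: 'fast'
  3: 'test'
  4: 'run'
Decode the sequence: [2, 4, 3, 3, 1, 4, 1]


Look up each index in the dictionary:
  2 -> 'fast'
  4 -> 'run'
  3 -> 'test'
  3 -> 'test'
  1 -> 'foo'
  4 -> 'run'
  1 -> 'foo'

Decoded: "fast run test test foo run foo"


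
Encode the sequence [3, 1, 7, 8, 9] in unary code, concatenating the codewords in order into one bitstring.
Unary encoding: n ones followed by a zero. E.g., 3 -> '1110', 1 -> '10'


Encode each number as n ones followed by a terminating 0:
  3 -> 1110 (4 bits)
  1 -> 10 (2 bits)
  7 -> 11111110 (8 bits)
  8 -> 111111110 (9 bits)
  9 -> 1111111110 (10 bits)
Total length = 4 + 2 + 8 + 9 + 10 = 33 bits.

Unary([3, 1, 7, 8, 9]) = 111010111111101111111101111111110 (33 bits)


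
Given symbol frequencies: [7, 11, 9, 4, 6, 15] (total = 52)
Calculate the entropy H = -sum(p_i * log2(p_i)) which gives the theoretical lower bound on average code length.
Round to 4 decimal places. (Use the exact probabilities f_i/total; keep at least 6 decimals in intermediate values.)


Per-symbol terms -p_i * log2(p_i) with p_i = f_i/52:
  p = 7/52 = 0.134615: log2(p) = -2.893085, -p*log2(p) = 0.389454
  p = 11/52 = 0.211538: log2(p) = -2.241008, -p*log2(p) = 0.474059
  p = 9/52 = 0.173077: log2(p) = -2.530515, -p*log2(p) = 0.437974
  p = 4/52 = 0.076923: log2(p) = -3.700440, -p*log2(p) = 0.284649
  p = 6/52 = 0.115385: log2(p) = -3.115477, -p*log2(p) = 0.359478
  p = 15/52 = 0.288462: log2(p) = -1.793549, -p*log2(p) = 0.517370
H = 0.389454 + 0.474059 + 0.437974 + 0.284649 + 0.359478 + 0.517370 = 2.462984

H = 2.463 bits/symbol


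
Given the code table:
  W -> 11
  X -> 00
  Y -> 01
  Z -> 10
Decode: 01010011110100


Decoding:
01 -> Y
01 -> Y
00 -> X
11 -> W
11 -> W
01 -> Y
00 -> X


Result: YYXWWYX


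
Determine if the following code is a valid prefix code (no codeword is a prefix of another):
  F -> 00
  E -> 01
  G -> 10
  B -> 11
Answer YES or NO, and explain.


Checking each pair (does one codeword prefix another?):
  F='00' vs E='01': no prefix
  F='00' vs G='10': no prefix
  F='00' vs B='11': no prefix
  E='01' vs F='00': no prefix
  E='01' vs G='10': no prefix
  E='01' vs B='11': no prefix
  G='10' vs F='00': no prefix
  G='10' vs E='01': no prefix
  G='10' vs B='11': no prefix
  B='11' vs F='00': no prefix
  B='11' vs E='01': no prefix
  B='11' vs G='10': no prefix
No violation found over all pairs.

YES -- this is a valid prefix code. No codeword is a prefix of any other codeword.


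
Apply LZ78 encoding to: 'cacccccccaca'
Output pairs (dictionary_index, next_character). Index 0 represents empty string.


LZ78 encoding steps:
Dictionary: {0: ''}
Step 1: w='' (idx 0), next='c' -> output (0, 'c'), add 'c' as idx 1
Step 2: w='' (idx 0), next='a' -> output (0, 'a'), add 'a' as idx 2
Step 3: w='c' (idx 1), next='c' -> output (1, 'c'), add 'cc' as idx 3
Step 4: w='cc' (idx 3), next='c' -> output (3, 'c'), add 'ccc' as idx 4
Step 5: w='cc' (idx 3), next='a' -> output (3, 'a'), add 'cca' as idx 5
Step 6: w='c' (idx 1), next='a' -> output (1, 'a'), add 'ca' as idx 6


Encoded: [(0, 'c'), (0, 'a'), (1, 'c'), (3, 'c'), (3, 'a'), (1, 'a')]


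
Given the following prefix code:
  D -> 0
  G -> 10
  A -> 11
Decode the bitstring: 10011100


Decoding step by step:
Bits 10 -> G
Bits 0 -> D
Bits 11 -> A
Bits 10 -> G
Bits 0 -> D


Decoded message: GDAGD


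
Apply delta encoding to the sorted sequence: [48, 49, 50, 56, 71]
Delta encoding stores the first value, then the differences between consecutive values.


First value: 48
Deltas:
  49 - 48 = 1
  50 - 49 = 1
  56 - 50 = 6
  71 - 56 = 15


Delta encoded: [48, 1, 1, 6, 15]


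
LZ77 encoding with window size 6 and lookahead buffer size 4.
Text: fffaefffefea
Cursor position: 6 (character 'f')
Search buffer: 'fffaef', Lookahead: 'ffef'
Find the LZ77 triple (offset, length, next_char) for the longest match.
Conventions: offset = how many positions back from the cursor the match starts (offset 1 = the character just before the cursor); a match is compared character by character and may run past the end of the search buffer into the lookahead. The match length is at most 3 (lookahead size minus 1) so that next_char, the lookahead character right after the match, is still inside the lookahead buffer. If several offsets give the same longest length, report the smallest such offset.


Try each offset into the search buffer:
  offset=1 (pos 5, char 'f'): match length 2
  offset=2 (pos 4, char 'e'): match length 0
  offset=3 (pos 3, char 'a'): match length 0
  offset=4 (pos 2, char 'f'): match length 1
  offset=5 (pos 1, char 'f'): match length 2
  offset=6 (pos 0, char 'f'): match length 2
Longest match has length 2, found at offsets 1, 5, 6; take the smallest, offset 1.
next_char = character at position 6 + 2 = 8 -> 'e'

Best match: offset=1, length=2 (matching 'ff' starting at position 5)
LZ77 triple: (1, 2, 'e')


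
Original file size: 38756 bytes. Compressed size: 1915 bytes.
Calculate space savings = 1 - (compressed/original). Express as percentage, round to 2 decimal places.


ratio = compressed/original = 1915/38756 = 0.049412
savings = 1 - ratio = 1 - 0.049412 = 0.950588
as a percentage: 0.950588 * 100 = 95.06%

Space savings = 1 - 1915/38756 = 95.06%


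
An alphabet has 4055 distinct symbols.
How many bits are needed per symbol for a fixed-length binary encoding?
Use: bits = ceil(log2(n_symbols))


log2(4055) = 11.9855
Bracket: 2^11 = 2048 < 4055 <= 2^12 = 4096
So ceil(log2(4055)) = 12

bits = ceil(log2(4055)) = ceil(11.9855) = 12 bits


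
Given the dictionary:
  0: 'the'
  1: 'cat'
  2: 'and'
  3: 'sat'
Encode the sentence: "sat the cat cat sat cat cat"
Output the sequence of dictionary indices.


Look up each word in the dictionary:
  'sat' -> 3
  'the' -> 0
  'cat' -> 1
  'cat' -> 1
  'sat' -> 3
  'cat' -> 1
  'cat' -> 1

Encoded: [3, 0, 1, 1, 3, 1, 1]


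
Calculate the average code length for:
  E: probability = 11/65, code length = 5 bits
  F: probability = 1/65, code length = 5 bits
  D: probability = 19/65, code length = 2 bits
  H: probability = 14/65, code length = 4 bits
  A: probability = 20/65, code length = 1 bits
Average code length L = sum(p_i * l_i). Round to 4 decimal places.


Weighted contributions p_i * l_i:
  E: (11/65) * 5 = 55/65
  F: (1/65) * 5 = 5/65
  D: (19/65) * 2 = 38/65
  H: (14/65) * 4 = 56/65
  A: (20/65) * 1 = 20/65
Sum = (55 + 5 + 38 + 56 + 20)/65 = 174/65

L = 174/65 = 2.6769 bits/symbol


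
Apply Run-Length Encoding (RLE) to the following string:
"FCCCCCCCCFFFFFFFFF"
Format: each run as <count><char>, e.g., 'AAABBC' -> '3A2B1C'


Scanning runs left to right:
  i=0: run of 'F' x 1 -> '1F'
  i=1: run of 'C' x 8 -> '8C'
  i=9: run of 'F' x 9 -> '9F'

RLE = 1F8C9F


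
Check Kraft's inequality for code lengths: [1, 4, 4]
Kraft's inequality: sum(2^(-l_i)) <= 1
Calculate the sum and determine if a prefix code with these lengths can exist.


Sum = 2^(-1) + 2^(-4) + 2^(-4)
    = 0.5 + 0.0625 + 0.0625
    = 10/16 = 0.625
Since 0.625 <= 1, Kraft's inequality IS satisfied.
A prefix code with these lengths CAN exist.

Kraft sum = 0.625. Satisfied.


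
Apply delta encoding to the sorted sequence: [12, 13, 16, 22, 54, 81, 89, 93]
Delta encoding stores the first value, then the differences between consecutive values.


First value: 12
Deltas:
  13 - 12 = 1
  16 - 13 = 3
  22 - 16 = 6
  54 - 22 = 32
  81 - 54 = 27
  89 - 81 = 8
  93 - 89 = 4


Delta encoded: [12, 1, 3, 6, 32, 27, 8, 4]


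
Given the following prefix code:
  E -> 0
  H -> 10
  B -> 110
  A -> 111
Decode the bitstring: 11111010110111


Decoding step by step:
Bits 111 -> A
Bits 110 -> B
Bits 10 -> H
Bits 110 -> B
Bits 111 -> A


Decoded message: ABHBA


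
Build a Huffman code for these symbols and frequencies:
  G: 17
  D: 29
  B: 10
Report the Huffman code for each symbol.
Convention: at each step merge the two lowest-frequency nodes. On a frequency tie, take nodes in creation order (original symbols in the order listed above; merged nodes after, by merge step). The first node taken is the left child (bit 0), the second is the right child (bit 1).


Huffman tree construction:
Step 1: Merge B(10) + G(17) = 27
Step 2: Merge (B+G)(27) + D(29) = 56
Read each symbol's code off the tree from the root (left child = 0, right child = 1).

Codes:
  G: 01 (length 2)
  D: 1 (length 1)
  B: 00 (length 2)
Average code length: 83/56 = 1.4821 bits/symbol


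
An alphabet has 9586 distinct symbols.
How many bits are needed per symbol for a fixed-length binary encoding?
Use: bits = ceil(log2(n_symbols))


log2(9586) = 13.2267
Bracket: 2^13 = 8192 < 9586 <= 2^14 = 16384
So ceil(log2(9586)) = 14

bits = ceil(log2(9586)) = ceil(13.2267) = 14 bits


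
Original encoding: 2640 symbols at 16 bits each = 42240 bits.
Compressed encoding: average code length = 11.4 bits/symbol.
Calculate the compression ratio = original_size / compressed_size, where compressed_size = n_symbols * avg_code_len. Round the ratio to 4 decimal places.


original_size = n_symbols * orig_bits = 2640 * 16 = 42240 bits
compressed_size = n_symbols * avg_code_len = 2640 * 11.4 = 30096.0 bits
ratio = original_size / compressed_size = 42240 / 30096.0 = 1.4035

Compression ratio = 1.4035


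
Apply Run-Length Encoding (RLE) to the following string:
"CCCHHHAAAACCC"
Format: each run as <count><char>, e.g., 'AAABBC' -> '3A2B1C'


Scanning runs left to right:
  i=0: run of 'C' x 3 -> '3C'
  i=3: run of 'H' x 3 -> '3H'
  i=6: run of 'A' x 4 -> '4A'
  i=10: run of 'C' x 3 -> '3C'

RLE = 3C3H4A3C
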